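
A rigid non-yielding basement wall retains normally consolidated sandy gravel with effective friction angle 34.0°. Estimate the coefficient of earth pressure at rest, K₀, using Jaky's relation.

0.441

K₀ = 1 − sin φ' = 1 − sin 34.0° = 0.4408.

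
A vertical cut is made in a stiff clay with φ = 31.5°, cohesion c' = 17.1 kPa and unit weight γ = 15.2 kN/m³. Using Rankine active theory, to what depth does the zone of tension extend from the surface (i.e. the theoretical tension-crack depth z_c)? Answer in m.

K_a = tan²(45° − 31.5°/2) = 0.3136; √K_a = 0.5600.
The active pressure is zero where K_a γ z = 2c√K_a, so z_c = 2c/(γ√K_a) = 2×17.1/(15.2×0.5600) = 4.018 m.

4.02 m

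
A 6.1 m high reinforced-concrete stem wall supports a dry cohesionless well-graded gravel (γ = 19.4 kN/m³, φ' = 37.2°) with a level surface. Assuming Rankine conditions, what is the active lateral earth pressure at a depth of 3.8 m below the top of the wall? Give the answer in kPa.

K_a = (1 − sin φ)/(1 + sin φ) = 0.2464.
σ_h = K_a γ z = 0.2464 × 19.4 × 3.8 = 18.17 kPa.

18.2 kPa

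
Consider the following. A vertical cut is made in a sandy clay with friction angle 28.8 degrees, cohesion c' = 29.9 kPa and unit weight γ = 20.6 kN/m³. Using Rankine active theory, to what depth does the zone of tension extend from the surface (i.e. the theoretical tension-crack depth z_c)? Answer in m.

4.91 m

K_a = tan²(45° − 28.8°/2) = 0.3498; √K_a = 0.5914.
The active pressure is zero where K_a γ z = 2c√K_a, so z_c = 2c/(γ√K_a) = 2×29.9/(20.6×0.5914) = 4.909 m.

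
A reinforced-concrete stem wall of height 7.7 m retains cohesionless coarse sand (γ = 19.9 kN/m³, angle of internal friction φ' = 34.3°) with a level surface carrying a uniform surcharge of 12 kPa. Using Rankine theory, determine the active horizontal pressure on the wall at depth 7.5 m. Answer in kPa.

K_a = (1 − sin φ)/(1 + sin φ) = 0.2792.
σ_v = γz + q = 19.9 × 7.5 + 12 = 161.2 kPa.
σ_h = K_a σ_v = 0.2792 × 161.2 = 45.01 kPa.

45.0 kPa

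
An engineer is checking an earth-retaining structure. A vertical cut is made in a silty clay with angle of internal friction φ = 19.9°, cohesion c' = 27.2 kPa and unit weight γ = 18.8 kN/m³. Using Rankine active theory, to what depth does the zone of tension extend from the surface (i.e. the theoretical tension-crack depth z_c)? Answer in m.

K_a = tan²(45° − 19.9°/2) = 0.4921; √K_a = 0.7015.
The active pressure is zero where K_a γ z = 2c√K_a, so z_c = 2c/(γ√K_a) = 2×27.2/(18.8×0.7015) = 4.125 m.

4.12 m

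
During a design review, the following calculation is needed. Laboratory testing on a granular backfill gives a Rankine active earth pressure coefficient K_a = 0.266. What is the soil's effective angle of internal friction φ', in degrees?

35.4°

K_a = tan²(45° − φ/2) ⇒ 45° − φ/2 = arctan(√0.266) = 27.28°.
φ = 2(45° − 27.28°) = 35.43°.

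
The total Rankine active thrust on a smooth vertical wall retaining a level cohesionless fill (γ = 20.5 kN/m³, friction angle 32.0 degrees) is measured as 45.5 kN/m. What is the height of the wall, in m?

3.80 m

K_a = 0.3073. P_a = ½ K_a γ H² ⇒ H = √(2P_a/(K_a γ)).
H = √(2×45.5/(0.3073×20.5)) = 3.801 m.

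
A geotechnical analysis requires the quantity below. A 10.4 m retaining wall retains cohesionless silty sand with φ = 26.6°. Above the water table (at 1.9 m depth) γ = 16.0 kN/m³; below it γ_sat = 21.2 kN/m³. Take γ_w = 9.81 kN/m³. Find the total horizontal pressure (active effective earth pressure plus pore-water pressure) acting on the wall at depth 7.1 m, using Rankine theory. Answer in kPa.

K_a = (1 − sin φ)/(1 + sin φ) = 0.3814.
γ' = 21.2 − 9.81 = 11.39 kN/m³.
Effective vertical stress at 7.1 m: σ'_v = 16.0×1.9 + 11.39×5.20 = 89.63 kPa.
σ'_h = K_a σ'_v = 0.3814 × 89.63 = 34.19 kPa; u = γ_w × 5.20 = 51.01 kPa.
Total σ_h = 34.19 + 51.01 = 85.20 kPa.

85.2 kPa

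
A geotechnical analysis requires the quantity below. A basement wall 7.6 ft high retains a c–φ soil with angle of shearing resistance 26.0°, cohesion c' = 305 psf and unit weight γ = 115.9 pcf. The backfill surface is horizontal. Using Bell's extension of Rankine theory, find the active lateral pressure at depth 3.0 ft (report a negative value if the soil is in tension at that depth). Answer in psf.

K_a = (1 − sin φ)/(1 + sin φ) = 0.3905.
σ_a = K_a γ z − 2c√K_a = 0.3905×115.9×3.0 − 2×305×0.6249 = -245.4 psf.

-245 psf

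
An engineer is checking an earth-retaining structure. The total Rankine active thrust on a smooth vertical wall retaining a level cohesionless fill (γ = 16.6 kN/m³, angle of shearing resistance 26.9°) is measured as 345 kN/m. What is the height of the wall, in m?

10.5 m

K_a = 0.3770. P_a = ½ K_a γ H² ⇒ H = √(2P_a/(K_a γ)).
H = √(2×345/(0.3770×16.6)) = 10.50 m.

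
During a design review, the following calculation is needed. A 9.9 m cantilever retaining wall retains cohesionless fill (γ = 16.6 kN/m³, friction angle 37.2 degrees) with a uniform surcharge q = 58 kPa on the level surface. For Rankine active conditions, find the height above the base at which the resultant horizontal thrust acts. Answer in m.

3.98 m

K_a = 0.2464.
Triangular part P₁ = ½K_aγH² = 200.5 at H/3 = 3.300 m; rectangular part P₂ = K_a q H = 141.5 at H/2 = 4.950 m.
ȳ = (P₁·3.300 + P₂·4.950)/(P₁+P₂) = 3.983 m.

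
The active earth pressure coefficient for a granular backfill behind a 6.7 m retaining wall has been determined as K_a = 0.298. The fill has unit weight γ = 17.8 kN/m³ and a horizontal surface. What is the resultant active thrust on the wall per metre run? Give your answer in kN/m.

P = ½ K_a γ H² = 0.5 × 0.298 × 17.8 × 6.7² = 119.1 kN/m.

119 kN/m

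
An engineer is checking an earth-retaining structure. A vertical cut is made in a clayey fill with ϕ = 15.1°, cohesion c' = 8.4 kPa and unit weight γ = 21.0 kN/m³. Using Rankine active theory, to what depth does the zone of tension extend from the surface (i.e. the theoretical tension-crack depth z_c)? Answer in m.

K_a = tan²(45° − 15.1°/2) = 0.5867; √K_a = 0.7659.
The active pressure is zero where K_a γ z = 2c√K_a, so z_c = 2c/(γ√K_a) = 2×8.4/(21.0×0.7659) = 1.044 m.

1.04 m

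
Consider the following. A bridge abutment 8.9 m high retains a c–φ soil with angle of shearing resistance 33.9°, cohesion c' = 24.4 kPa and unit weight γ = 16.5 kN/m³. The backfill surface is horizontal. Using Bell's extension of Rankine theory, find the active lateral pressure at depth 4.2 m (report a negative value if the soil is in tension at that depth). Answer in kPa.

K_a = (1 − sin φ)/(1 + sin φ) = 0.2839.
σ_a = K_a γ z − 2c√K_a = 0.2839×16.5×4.2 − 2×24.4×0.5328 = -6.327 kPa.

-6.33 kPa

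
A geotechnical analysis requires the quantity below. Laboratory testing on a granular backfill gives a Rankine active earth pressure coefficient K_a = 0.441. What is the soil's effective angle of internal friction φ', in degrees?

22.8°

K_a = tan²(45° − φ/2) ⇒ 45° − φ/2 = arctan(√0.441) = 33.59°.
φ = 2(45° − 33.59°) = 22.83°.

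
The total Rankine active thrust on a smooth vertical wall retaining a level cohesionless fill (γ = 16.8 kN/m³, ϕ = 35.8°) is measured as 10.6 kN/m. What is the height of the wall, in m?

K_a = 0.2619. P_a = ½ K_a γ H² ⇒ H = √(2P_a/(K_a γ)).
H = √(2×10.6/(0.2619×16.8)) = 2.195 m.

2.20 m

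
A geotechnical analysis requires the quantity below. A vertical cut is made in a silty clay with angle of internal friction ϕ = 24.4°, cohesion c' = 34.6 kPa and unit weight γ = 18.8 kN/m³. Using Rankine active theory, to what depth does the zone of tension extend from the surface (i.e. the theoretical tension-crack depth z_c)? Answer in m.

K_a = tan²(45° − 24.4°/2) = 0.4153; √K_a = 0.6445.
The active pressure is zero where K_a γ z = 2c√K_a, so z_c = 2c/(γ√K_a) = 2×34.6/(18.8×0.6445) = 5.712 m.

5.71 m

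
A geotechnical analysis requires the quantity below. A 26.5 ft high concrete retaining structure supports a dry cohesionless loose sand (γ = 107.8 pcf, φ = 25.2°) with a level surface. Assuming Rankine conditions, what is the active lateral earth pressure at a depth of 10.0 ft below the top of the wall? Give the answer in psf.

434 psf

K_a = (1 − sin φ)/(1 + sin φ) = 0.4027.
σ_h = K_a γ z = 0.4027 × 107.8 × 10.0 = 434.2 psf.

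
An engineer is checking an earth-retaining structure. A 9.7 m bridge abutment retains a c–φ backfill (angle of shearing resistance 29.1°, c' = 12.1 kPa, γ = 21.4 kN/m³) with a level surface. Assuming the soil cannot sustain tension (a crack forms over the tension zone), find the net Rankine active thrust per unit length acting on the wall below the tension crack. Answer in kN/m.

K_a = 0.3456; √K_a = 0.5879.
Tension-crack depth z_c = 2c/(γ√K_a) = 2×12.1/(21.4×0.5879) = 1.924 m.
σ_a at base = K_a γ H − 2c√K_a = 0.3456×21.4×9.7 − 2×12.1×0.5879 = 57.51 kPa.
P_a = ½ × 57.51 × (H − z_c) = 0.5×57.51×7.776 = 223.6 kN/m.

224 kN/m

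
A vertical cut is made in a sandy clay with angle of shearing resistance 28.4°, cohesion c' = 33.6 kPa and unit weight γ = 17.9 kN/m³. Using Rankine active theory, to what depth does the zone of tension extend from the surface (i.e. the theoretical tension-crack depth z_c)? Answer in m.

6.30 m

K_a = tan²(45° − 28.4°/2) = 0.3554; √K_a = 0.5961.
The active pressure is zero where K_a γ z = 2c√K_a, so z_c = 2c/(γ√K_a) = 2×33.6/(17.9×0.5961) = 6.298 m.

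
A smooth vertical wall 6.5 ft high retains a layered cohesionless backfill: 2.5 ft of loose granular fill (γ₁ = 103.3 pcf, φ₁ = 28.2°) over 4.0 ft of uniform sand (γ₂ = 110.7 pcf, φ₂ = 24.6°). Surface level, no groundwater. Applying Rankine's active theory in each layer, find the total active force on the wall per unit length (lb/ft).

K_a1 = tan²(45°−28.2°/2) = 0.3582; K_a2 = tan²(45°−24.6°/2) = 0.4121.
Layer 1: σ at base = K_a1 γ₁ h₁ = 92.50 psf; P₁ = ½×92.50×2.5 = 115.6.
Layer 2: σ_v at top = γ₁h₁ = 258.2; σ_h top = K_a2×258.2 = 106.4; σ_h base = K_a2×(258.2+110.7×4.0) = 288.9.
P₂ = ½(106.4+288.9)×4.0 = 790.7. Total P_a = 115.6+790.7 = 906.4 lb/ft.

906 lb/ft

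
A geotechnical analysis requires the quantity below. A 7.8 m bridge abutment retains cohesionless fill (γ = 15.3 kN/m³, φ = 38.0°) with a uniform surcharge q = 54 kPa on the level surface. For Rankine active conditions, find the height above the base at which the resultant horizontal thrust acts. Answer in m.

3.22 m

K_a = 0.2379.
Triangular part P₁ = ½K_aγH² = 110.7 at H/3 = 2.600 m; rectangular part P₂ = K_a q H = 100.2 at H/2 = 3.900 m.
ȳ = (P₁·2.600 + P₂·3.900)/(P₁+P₂) = 3.218 m.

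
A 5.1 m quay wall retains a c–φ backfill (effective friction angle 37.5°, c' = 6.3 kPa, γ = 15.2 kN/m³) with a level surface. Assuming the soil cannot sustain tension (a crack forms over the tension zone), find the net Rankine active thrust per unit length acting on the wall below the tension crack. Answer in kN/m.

K_a = 0.2432; √K_a = 0.4931.
Tension-crack depth z_c = 2c/(γ√K_a) = 2×6.3/(15.2×0.4931) = 1.681 m.
σ_a at base = K_a γ H − 2c√K_a = 0.2432×15.2×5.1 − 2×6.3×0.4931 = 12.64 kPa.
P_a = ½ × 12.64 × (H − z_c) = 0.5×12.64×3.419 = 21.61 kN/m.

21.6 kN/m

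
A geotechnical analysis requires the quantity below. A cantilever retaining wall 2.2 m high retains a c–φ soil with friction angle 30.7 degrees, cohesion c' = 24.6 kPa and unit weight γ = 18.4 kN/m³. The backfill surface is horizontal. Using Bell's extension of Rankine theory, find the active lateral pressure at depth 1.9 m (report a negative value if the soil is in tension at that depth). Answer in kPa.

-16.7 kPa

K_a = (1 − sin φ)/(1 + sin φ) = 0.3240.
σ_a = K_a γ z − 2c√K_a = 0.3240×18.4×1.9 − 2×24.6×0.5692 = -16.68 kPa.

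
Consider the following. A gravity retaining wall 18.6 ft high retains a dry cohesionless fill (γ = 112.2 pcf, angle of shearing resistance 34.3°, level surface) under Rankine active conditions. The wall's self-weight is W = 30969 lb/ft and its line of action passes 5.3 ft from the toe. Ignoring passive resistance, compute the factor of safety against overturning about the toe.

K_a = tan²(45° − 34.3°/2) = 0.2792.
P_a = ½K_aγH² = 0.5×0.2792×112.2×18.6² = 5418 lb/ft, acting at H/3 = 6.200 ft above the base.
Overturning moment M_o = P_a × H/3 = 5418 × 6.200 = 33590.
Resisting moment M_r = W × 5.3 = 30969 × 5.3 = 164100.
FS_overturning = M_r/M_o = 164100/33590 = 4.886.

4.89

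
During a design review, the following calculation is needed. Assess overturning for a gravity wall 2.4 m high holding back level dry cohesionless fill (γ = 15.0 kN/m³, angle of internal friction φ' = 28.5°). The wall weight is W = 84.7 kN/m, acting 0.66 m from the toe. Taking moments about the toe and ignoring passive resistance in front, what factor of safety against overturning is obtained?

4.57

K_a = tan²(45° − 28.5°/2) = 0.3540.
P_a = ½K_aγH² = 0.5×0.3540×15.0×2.4² = 15.29 kN/m, acting at H/3 = 0.8000 m above the base.
Overturning moment M_o = P_a × H/3 = 15.29 × 0.8000 = 12.23.
Resisting moment M_r = W × 0.66 = 84.7 × 0.66 = 55.90.
FS_overturning = M_r/M_o = 55.90/12.23 = 4.570.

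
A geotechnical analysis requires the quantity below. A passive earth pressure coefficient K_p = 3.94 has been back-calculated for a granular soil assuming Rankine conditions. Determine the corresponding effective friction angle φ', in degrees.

36.5°

K_p = (1+sin φ)/(1−sin φ) ⇒ sin φ = (K_p − 1)/(K_p + 1) = 0.5951.
φ = arcsin(0.5951) = 36.52°.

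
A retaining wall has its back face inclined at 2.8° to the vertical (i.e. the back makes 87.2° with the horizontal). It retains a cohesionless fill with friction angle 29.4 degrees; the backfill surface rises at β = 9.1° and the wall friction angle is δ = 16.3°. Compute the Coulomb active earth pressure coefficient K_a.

K_a = sin²(α+φ) / [sin²α · sin(α−δ) · (1 + √{sin(φ+δ)sin(φ−β) / (sin(α−δ)sin(α+β))})²].
With α = 87.2°, φ = 29.4°, δ = 16.3°, β = 9.1°: K_a = 0.3699.

0.370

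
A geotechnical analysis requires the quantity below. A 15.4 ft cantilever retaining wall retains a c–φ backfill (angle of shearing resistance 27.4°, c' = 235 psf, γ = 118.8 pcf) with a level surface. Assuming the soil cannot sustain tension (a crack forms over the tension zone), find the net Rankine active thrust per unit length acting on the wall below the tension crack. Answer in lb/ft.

K_a = 0.3697; √K_a = 0.6080.
Tension-crack depth z_c = 2c/(γ√K_a) = 2×235/(118.8×0.6080) = 6.507 ft.
σ_a at base = K_a γ H − 2c√K_a = 0.3697×118.8×15.4 − 2×235×0.6080 = 390.6 psf.
P_a = ½ × 390.6 × (H − z_c) = 0.5×390.6×8.893 = 1737 lb/ft.

1740 lb/ft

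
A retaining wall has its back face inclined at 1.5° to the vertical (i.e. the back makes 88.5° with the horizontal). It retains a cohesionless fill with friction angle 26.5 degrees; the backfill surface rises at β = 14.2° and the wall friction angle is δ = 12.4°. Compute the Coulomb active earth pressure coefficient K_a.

0.447

K_a = sin²(α+φ) / [sin²α · sin(α−δ) · (1 + √{sin(φ+δ)sin(φ−β) / (sin(α−δ)sin(α+β))})²].
With α = 88.5°, φ = 26.5°, δ = 12.4°, β = 14.2°: K_a = 0.4473.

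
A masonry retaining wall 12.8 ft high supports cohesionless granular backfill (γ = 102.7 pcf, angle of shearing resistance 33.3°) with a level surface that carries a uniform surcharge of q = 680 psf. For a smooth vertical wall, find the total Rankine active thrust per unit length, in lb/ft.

K_a = tan²(45° − φ/2) = 0.2911.
Soil triangle: ½ K_a γ H² = 0.5×0.2911×102.7×12.8² = 2449 lb/ft.
Surcharge rectangle: K_a q H = 0.2911×680×12.8 = 2534 lb/ft.
Total = 2449 + 2534 = 4983 lb/ft.

4980 lb/ft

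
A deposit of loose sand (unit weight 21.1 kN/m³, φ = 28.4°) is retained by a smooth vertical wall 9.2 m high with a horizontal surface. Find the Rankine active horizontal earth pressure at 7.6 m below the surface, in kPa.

57.0 kPa

K_a = (1 − sin φ)/(1 + sin φ) = 0.3554.
σ_h = K_a γ z = 0.3554 × 21.1 × 7.6 = 56.99 kPa.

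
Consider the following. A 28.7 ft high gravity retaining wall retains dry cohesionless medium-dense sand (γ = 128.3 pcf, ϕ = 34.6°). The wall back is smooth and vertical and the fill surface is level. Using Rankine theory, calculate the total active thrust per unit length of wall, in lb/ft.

14600 lb/ft

K_a = tan²(45° − φ/2) = 0.2756.
P_a = ½ K_a γ H² = 0.5 × 0.2756 × 128.3 × 28.7² = 14560 lb/ft.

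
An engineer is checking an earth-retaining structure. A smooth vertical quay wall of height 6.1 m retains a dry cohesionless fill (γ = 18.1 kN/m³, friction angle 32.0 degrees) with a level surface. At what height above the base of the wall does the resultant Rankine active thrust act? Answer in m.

2.03 m

K_a = 0.3073.
The pressure distribution is triangular, so the resultant acts at H/3 above the base = 6.1/3 = 2.033 m.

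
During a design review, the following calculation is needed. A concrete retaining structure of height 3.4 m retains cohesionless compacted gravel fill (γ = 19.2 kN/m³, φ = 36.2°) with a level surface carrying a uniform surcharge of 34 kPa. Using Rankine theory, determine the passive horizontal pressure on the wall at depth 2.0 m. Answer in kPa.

281 kPa

K_p = (1 + sin φ)/(1 − sin φ) = 3.885.
σ_v = γz + q = 19.2 × 2.0 + 34 = 72.40 kPa.
σ_h = K_p σ_v = 3.885 × 72.40 = 281.3 kPa.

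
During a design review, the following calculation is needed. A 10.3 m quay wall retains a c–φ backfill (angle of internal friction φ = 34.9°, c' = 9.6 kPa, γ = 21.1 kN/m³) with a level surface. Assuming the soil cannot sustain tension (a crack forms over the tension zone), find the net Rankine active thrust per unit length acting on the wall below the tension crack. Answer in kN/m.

210 kN/m

K_a = 0.2721; √K_a = 0.5217.
Tension-crack depth z_c = 2c/(γ√K_a) = 2×9.6/(21.1×0.5217) = 1.744 m.
σ_a at base = K_a γ H − 2c√K_a = 0.2721×21.1×10.3 − 2×9.6×0.5217 = 49.13 kPa.
P_a = ½ × 49.13 × (H − z_c) = 0.5×49.13×8.556 = 210.2 kN/m.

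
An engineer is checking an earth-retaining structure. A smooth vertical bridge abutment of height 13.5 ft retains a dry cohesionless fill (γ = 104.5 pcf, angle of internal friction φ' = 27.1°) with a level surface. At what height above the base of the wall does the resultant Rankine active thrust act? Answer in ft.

4.50 ft

K_a = 0.3741.
The pressure distribution is triangular, so the resultant acts at H/3 above the base = 13.5/3 = 4.500 ft.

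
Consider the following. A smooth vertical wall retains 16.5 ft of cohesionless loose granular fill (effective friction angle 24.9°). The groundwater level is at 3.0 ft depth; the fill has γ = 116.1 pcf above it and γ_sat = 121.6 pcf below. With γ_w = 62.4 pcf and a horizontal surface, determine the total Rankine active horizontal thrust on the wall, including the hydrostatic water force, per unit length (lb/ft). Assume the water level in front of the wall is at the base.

K_a = tan²(45° − φ/2) = 0.4074.
γ' = 121.6 − 62.4 = 59.20 pcf. Depth below WT = 13.5 ft.
σ'_h at WT = K_a γ d_w = 141.9 psf; at base = 141.9 + K_a γ' × 13.5 = 467.5 psf.
P₁ (0–3.0 ft) = ½×141.9×3.0 = 212.9. P₂ (3.0–16.5 ft) = ½(141.9+467.5)×13.5 = 4114.
P_w = ½ γ_w h₂² = 0.5×62.4×13.5² = 5686. Total = 212.9+4114+5686 = 10010 lb/ft.

10000 lb/ft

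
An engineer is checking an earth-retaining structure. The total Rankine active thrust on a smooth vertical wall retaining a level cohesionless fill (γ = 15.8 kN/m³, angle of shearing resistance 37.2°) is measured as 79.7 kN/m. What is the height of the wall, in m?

6.40 m

K_a = 0.2464. P_a = ½ K_a γ H² ⇒ H = √(2P_a/(K_a γ)).
H = √(2×79.7/(0.2464×15.8)) = 6.399 m.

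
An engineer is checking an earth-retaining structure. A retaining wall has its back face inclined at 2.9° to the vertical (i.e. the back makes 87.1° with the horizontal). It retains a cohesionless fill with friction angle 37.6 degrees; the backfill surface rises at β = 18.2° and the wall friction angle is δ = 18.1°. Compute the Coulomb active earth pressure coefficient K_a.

0.301

K_a = sin²(α+φ) / [sin²α · sin(α−δ) · (1 + √{sin(φ+δ)sin(φ−β) / (sin(α−δ)sin(α+β))})²].
With α = 87.1°, φ = 37.6°, δ = 18.1°, β = 18.2°: K_a = 0.3013.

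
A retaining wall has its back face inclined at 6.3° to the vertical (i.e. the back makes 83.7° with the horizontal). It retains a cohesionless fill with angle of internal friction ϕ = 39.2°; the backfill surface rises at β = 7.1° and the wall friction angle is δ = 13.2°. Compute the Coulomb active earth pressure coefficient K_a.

K_a = sin²(α+φ) / [sin²α · sin(α−δ) · (1 + √{sin(φ+δ)sin(φ−β) / (sin(α−δ)sin(α+β))})²].
With α = 83.7°, φ = 39.2°, δ = 13.2°, β = 7.1°: K_a = 0.2720.

0.272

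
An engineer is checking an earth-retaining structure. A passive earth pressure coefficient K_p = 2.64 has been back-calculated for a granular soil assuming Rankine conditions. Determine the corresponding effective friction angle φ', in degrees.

26.8°

K_p = (1+sin φ)/(1−sin φ) ⇒ sin φ = (K_p − 1)/(K_p + 1) = 0.4505.
φ = arcsin(0.4505) = 26.78°.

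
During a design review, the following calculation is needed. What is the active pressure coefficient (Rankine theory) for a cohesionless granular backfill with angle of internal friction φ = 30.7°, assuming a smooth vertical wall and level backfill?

0.324

K_a = (1 − sin φ)/(1 + sin φ) = (1 − sin 30.7°)/(1 + sin 30.7°) = 0.3240.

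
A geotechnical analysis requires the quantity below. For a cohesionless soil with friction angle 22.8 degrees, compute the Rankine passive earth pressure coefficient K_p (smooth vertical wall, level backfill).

K_p = (1 + sin φ)/(1 − sin φ) = tan²(45° + 22.8°/2) = 2.265.

2.27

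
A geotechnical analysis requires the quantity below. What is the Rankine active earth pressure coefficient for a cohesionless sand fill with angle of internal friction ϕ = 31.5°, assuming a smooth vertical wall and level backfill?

K_a = tan²(45° − φ/2) = tan²(29.25°) = 0.3136.

0.314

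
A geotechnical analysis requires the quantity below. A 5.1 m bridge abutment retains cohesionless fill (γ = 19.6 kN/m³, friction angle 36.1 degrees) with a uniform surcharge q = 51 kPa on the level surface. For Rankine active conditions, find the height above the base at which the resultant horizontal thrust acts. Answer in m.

2.13 m

K_a = 0.2585.
Triangular part P₁ = ½K_aγH² = 65.89 at H/3 = 1.700 m; rectangular part P₂ = K_a q H = 67.24 at H/2 = 2.550 m.
ȳ = (P₁·1.700 + P₂·2.550)/(P₁+P₂) = 2.129 m.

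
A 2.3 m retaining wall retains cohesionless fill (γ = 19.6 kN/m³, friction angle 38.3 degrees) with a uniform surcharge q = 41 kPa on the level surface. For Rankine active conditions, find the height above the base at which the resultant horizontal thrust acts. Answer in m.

1.01 m

K_a = 0.2347.
Triangular part P₁ = ½K_aγH² = 12.17 at H/3 = 0.7667 m; rectangular part P₂ = K_a q H = 22.14 at H/2 = 1.150 m.
ȳ = (P₁·0.7667 + P₂·1.150)/(P₁+P₂) = 1.014 m.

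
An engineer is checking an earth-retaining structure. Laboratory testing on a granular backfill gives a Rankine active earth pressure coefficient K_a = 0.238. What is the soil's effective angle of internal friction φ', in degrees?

K_a = tan²(45° − φ/2) ⇒ 45° − φ/2 = arctan(√0.238) = 26.01°.
φ = 2(45° − 26.01°) = 37.99°.

38.0°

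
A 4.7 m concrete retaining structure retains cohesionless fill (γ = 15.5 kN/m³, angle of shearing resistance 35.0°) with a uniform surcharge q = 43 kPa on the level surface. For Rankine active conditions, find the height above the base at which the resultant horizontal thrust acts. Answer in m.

1.99 m

K_a = 0.2710.
Triangular part P₁ = ½K_aγH² = 46.39 at H/3 = 1.567 m; rectangular part P₂ = K_a q H = 54.77 at H/2 = 2.350 m.
ȳ = (P₁·1.567 + P₂·2.350)/(P₁+P₂) = 1.991 m.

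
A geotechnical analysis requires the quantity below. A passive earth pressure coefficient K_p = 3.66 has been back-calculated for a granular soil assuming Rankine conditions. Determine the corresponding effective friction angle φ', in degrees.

K_p = (1+sin φ)/(1−sin φ) ⇒ sin φ = (K_p − 1)/(K_p + 1) = 0.5708.
φ = arcsin(0.5708) = 34.81°.

34.8°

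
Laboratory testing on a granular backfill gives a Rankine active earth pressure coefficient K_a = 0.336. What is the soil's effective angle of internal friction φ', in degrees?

29.8°

K_a = tan²(45° − φ/2) ⇒ 45° − φ/2 = arctan(√0.336) = 30.10°.
φ = 2(45° − 30.10°) = 29.80°.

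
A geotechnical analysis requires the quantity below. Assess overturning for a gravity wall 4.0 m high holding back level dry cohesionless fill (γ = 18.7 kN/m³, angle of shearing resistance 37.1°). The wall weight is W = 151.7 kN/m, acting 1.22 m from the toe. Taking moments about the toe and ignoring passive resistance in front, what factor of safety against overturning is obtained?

K_a = tan²(45° − 37.1°/2) = 0.2475.
P_a = ½K_aγH² = 0.5×0.2475×18.7×4.0² = 37.03 kN/m, acting at H/3 = 1.333 m above the base.
Overturning moment M_o = P_a × H/3 = 37.03 × 1.333 = 49.37.
Resisting moment M_r = W × 1.22 = 151.7 × 1.22 = 185.1.
FS_overturning = M_r/M_o = 185.1/49.37 = 3.749.

3.75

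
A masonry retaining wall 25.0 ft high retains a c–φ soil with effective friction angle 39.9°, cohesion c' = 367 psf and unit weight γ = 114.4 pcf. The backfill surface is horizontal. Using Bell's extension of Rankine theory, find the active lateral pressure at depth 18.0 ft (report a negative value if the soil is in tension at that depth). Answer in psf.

K_a = (1 − sin φ)/(1 + sin φ) = 0.2184.
σ_a = K_a γ z − 2c√K_a = 0.2184×114.4×18.0 − 2×367×0.4674 = 106.8 psf.

107 psf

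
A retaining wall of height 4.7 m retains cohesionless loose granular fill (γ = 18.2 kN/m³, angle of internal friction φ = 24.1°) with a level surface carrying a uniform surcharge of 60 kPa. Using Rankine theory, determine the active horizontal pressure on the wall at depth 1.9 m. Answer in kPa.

39.7 kPa

K_a = (1 − sin φ)/(1 + sin φ) = 0.4201.
σ_v = γz + q = 18.2 × 1.9 + 60 = 94.58 kPa.
σ_h = K_a σ_v = 0.4201 × 94.58 = 39.74 kPa.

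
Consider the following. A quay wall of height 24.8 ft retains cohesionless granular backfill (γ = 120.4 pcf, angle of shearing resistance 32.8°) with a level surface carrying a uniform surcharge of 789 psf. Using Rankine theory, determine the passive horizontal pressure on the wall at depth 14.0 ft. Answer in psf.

8320 psf

K_p = (1 + sin φ)/(1 − sin φ) = 3.364.
σ_v = γz + q = 120.4 × 14.0 + 789 = 2475 psf.
σ_h = K_p σ_v = 3.364 × 2475 = 8325 psf.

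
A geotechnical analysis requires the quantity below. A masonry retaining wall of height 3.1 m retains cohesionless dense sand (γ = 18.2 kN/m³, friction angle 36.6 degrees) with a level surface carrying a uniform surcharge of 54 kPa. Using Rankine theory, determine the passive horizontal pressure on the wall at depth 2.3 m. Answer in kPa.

379 kPa

K_p = (1 + sin φ)/(1 − sin φ) = 3.953.
σ_v = γz + q = 18.2 × 2.3 + 54 = 95.86 kPa.
σ_h = K_p σ_v = 3.953 × 95.86 = 379.0 kPa.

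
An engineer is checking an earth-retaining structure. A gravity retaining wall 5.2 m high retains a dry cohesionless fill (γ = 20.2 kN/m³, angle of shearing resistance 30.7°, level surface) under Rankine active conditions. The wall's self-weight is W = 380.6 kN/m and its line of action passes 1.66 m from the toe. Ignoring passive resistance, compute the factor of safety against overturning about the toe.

4.12

K_a = tan²(45° − 30.7°/2) = 0.3240.
P_a = ½K_aγH² = 0.5×0.3240×20.2×5.2² = 88.49 kN/m, acting at H/3 = 1.733 m above the base.
Overturning moment M_o = P_a × H/3 = 88.49 × 1.733 = 153.4.
Resisting moment M_r = W × 1.66 = 380.6 × 1.66 = 631.8.
FS_overturning = M_r/M_o = 631.8/153.4 = 4.119.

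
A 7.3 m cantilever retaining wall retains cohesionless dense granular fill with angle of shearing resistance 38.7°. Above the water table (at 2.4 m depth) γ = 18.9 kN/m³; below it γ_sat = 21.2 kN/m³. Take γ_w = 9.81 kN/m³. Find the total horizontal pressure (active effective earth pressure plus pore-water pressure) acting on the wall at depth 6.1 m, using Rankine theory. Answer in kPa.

K_a = (1 − sin φ)/(1 + sin φ) = 0.2306.
γ' = 21.2 − 9.81 = 11.39 kN/m³.
Effective vertical stress at 6.1 m: σ'_v = 18.9×2.4 + 11.39×3.70 = 87.50 kPa.
σ'_h = K_a σ'_v = 0.2306 × 87.50 = 20.18 kPa; u = γ_w × 3.70 = 36.30 kPa.
Total σ_h = 20.18 + 36.30 = 56.47 kPa.

56.5 kPa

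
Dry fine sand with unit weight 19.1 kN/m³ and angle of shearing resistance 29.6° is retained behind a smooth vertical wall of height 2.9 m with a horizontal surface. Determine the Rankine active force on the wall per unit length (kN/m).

27.2 kN/m

K_a = tan²(45° − φ/2) = 0.3387.
P_a = ½ K_a γ H² = 0.5 × 0.3387 × 19.1 × 2.9² = 27.21 kN/m.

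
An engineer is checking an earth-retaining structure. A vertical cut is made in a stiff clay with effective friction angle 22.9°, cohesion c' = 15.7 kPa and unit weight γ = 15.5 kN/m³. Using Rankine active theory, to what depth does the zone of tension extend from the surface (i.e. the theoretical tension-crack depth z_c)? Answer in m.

3.05 m

K_a = tan²(45° − 22.9°/2) = 0.4398; √K_a = 0.6631.
The active pressure is zero where K_a γ z = 2c√K_a, so z_c = 2c/(γ√K_a) = 2×15.7/(15.5×0.6631) = 3.055 m.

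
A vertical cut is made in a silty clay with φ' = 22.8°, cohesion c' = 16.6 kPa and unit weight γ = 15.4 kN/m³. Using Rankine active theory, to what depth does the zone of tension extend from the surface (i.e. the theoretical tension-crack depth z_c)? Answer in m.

3.24 m

K_a = tan²(45° − 22.8°/2) = 0.4414; √K_a = 0.6644.
The active pressure is zero where K_a γ z = 2c√K_a, so z_c = 2c/(γ√K_a) = 2×16.6/(15.4×0.6644) = 3.245 m.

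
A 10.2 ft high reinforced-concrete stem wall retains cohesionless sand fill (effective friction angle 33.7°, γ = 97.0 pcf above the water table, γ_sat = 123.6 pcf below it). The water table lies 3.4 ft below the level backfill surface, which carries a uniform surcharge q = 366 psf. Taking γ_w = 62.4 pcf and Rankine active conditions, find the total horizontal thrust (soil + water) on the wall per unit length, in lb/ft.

K_a = tan²(45° − φ/2) = 0.2863.
γ' = 123.6 − 62.4 = 61.20 pcf. h₂ = H − d_w = 6.8 ft.
σ'_h: at surface K_a·q = 104.8; at WT K_a(q+γd_w) = 199.2; at base K_a(q+γd_w+γ'h₂) = 318.4 psf.
P₁ = ½(104.8+199.2)×3.4 = 516.8; P₂ = ½(199.2+318.4)×6.8 = 1760; P_w = ½γ_w h₂² = 1443.
Total = 516.8+1760+1443 = 3719 lb/ft.

3720 lb/ft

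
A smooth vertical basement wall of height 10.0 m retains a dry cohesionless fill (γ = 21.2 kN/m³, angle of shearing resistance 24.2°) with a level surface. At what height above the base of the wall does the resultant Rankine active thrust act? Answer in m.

K_a = 0.4185.
The pressure distribution is triangular, so the resultant acts at H/3 above the base = 10.0/3 = 3.333 m.

3.33 m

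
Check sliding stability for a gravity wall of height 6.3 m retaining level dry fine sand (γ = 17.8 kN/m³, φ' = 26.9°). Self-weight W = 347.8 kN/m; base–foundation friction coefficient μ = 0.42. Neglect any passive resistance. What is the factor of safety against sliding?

K_a = tan²(45° − 26.9°/2) = 0.3770.
P_a = ½K_aγH² = 0.5×0.3770×17.8×6.3² = 133.2 kN/m, acting at H/3 = 2.100 m above the base.
FS_sliding = μW / P_a = 0.42×347.8 / 133.2 = 1.097.

1.10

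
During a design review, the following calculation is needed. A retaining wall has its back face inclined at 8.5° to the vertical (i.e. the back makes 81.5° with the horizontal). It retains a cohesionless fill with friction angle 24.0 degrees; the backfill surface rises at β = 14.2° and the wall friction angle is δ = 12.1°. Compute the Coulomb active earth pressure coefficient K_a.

0.575

K_a = sin²(α+φ) / [sin²α · sin(α−δ) · (1 + √{sin(φ+δ)sin(φ−β) / (sin(α−δ)sin(α+β))})²].
With α = 81.5°, φ = 24.0°, δ = 12.1°, β = 14.2°: K_a = 0.5749.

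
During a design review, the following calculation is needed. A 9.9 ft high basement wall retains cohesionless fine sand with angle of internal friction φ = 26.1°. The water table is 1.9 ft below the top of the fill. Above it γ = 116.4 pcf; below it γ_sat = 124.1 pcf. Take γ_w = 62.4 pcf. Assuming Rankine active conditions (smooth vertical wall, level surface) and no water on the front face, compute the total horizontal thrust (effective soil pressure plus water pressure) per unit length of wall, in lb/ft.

K_a = tan²(45° − φ/2) = 0.3889.
γ' = 124.1 − 62.4 = 61.70 pcf. Depth below WT = 8.0 ft.
σ'_h at WT = K_a γ d_w = 86.02 psf; at base = 86.02 + K_a γ' × 8.0 = 278.0 psf.
P₁ (0–1.9 ft) = ½×86.02×1.9 = 81.72. P₂ (1.9–9.9 ft) = ½(86.02+278.0)×8.0 = 1456.
P_w = ½ γ_w h₂² = 0.5×62.4×8.0² = 1997. Total = 81.72+1456+1997 = 3535 lb/ft.

3530 lb/ft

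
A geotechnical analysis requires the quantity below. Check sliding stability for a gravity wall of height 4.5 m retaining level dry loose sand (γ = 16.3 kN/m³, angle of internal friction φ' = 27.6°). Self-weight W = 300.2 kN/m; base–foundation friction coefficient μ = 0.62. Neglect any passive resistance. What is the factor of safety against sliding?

K_a = tan²(45° − 27.6°/2) = 0.3668.
P_a = ½K_aγH² = 0.5×0.3668×16.3×4.5² = 60.53 kN/m, acting at H/3 = 1.500 m above the base.
FS_sliding = μW / P_a = 0.62×300.2 / 60.53 = 3.075.

3.07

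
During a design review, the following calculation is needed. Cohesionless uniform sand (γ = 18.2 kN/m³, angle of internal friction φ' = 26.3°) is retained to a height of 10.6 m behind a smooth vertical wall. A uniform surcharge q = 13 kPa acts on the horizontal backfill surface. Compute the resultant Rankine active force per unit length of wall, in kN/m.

K_a = tan²(45° − φ/2) = 0.3859.
Soil triangle: ½ K_a γ H² = 0.5×0.3859×18.2×10.6² = 394.6 kN/m.
Surcharge rectangle: K_a q H = 0.3859×13×10.6 = 53.18 kN/m.
Total = 394.6 + 53.18 = 447.8 kN/m.

448 kN/m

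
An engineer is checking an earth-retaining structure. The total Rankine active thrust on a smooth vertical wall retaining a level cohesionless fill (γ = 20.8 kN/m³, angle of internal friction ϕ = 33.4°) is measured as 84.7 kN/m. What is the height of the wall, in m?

K_a = 0.2899. P_a = ½ K_a γ H² ⇒ H = √(2P_a/(K_a γ)).
H = √(2×84.7/(0.2899×20.8)) = 5.300 m.

5.30 m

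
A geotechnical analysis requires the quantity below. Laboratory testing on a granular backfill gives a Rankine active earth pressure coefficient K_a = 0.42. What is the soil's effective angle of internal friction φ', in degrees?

K_a = tan²(45° − φ/2) ⇒ 45° − φ/2 = arctan(√0.42) = 32.95°.
φ = 2(45° − 32.95°) = 24.11°.

24.1°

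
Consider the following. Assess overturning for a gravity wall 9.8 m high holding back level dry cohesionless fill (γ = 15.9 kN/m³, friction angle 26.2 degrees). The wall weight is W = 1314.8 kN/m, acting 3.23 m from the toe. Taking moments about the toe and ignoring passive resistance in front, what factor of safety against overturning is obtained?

4.39

K_a = tan²(45° − 26.2°/2) = 0.3874.
P_a = ½K_aγH² = 0.5×0.3874×15.9×9.8² = 295.8 kN/m, acting at H/3 = 3.267 m above the base.
Overturning moment M_o = P_a × H/3 = 295.8 × 3.267 = 966.3.
Resisting moment M_r = W × 3.23 = 1314.8 × 3.23 = 4247.
FS_overturning = M_r/M_o = 4247/966.3 = 4.395.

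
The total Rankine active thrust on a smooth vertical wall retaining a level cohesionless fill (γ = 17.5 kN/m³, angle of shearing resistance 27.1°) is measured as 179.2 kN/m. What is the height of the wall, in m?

K_a = 0.3741. P_a = ½ K_a γ H² ⇒ H = √(2P_a/(K_a γ)).
H = √(2×179.2/(0.3741×17.5)) = 7.399 m.

7.40 m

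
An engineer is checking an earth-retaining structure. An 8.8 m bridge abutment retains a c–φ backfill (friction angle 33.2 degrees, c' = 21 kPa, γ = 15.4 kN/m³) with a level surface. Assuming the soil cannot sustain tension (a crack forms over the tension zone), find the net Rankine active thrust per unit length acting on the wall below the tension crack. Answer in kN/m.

K_a = 0.2924; √K_a = 0.5407.
Tension-crack depth z_c = 2c/(γ√K_a) = 2×21/(15.4×0.5407) = 5.044 m.
σ_a at base = K_a γ H − 2c√K_a = 0.2924×15.4×8.8 − 2×21×0.5407 = 16.91 kPa.
P_a = ½ × 16.91 × (H − z_c) = 0.5×16.91×3.756 = 31.76 kN/m.

31.8 kN/m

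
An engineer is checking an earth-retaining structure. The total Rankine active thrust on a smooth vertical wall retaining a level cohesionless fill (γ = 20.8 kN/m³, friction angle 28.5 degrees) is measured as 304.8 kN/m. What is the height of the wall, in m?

9.10 m

K_a = 0.3540. P_a = ½ K_a γ H² ⇒ H = √(2P_a/(K_a γ)).
H = √(2×304.8/(0.3540×20.8)) = 9.100 m.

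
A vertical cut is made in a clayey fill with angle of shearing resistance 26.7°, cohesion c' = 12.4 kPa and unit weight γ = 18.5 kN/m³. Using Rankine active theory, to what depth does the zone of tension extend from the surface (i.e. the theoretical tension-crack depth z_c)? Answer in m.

K_a = tan²(45° − 26.7°/2) = 0.3800; √K_a = 0.6164.
The active pressure is zero where K_a γ z = 2c√K_a, so z_c = 2c/(γ√K_a) = 2×12.4/(18.5×0.6164) = 2.175 m.

2.17 m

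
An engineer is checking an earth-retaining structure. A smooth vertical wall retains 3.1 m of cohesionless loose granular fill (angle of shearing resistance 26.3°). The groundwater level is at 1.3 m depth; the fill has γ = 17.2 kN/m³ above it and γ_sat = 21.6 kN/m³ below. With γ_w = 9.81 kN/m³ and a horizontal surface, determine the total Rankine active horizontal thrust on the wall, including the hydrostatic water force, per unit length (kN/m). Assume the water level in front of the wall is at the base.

44.4 kN/m

K_a = tan²(45° − φ/2) = 0.3859.
γ' = 21.6 − 9.81 = 11.79 kN/m³. Depth below WT = 1.8 m.
σ'_h at WT = K_a γ d_w = 8.629 kPa; at base = 8.629 + K_a γ' × 1.8 = 16.82 kPa.
P₁ (0–1.3 m) = ½×8.629×1.3 = 5.609. P₂ (1.3–3.1 m) = ½(8.629+16.82)×1.8 = 22.90.
P_w = ½ γ_w h₂² = 0.5×9.81×1.8² = 15.89. Total = 5.609+22.90+15.89 = 44.41 kN/m.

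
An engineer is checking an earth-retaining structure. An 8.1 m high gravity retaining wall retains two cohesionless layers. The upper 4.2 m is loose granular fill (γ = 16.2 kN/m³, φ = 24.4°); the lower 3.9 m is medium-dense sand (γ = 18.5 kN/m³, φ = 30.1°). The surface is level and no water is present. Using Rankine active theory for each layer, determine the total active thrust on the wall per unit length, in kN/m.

K_a1 = tan²(45°−24.4°/2) = 0.4153; K_a2 = tan²(45°−30.1°/2) = 0.3320.
Layer 1: σ at base = K_a1 γ₁ h₁ = 28.26 kPa; P₁ = ½×28.26×4.2 = 59.34.
Layer 2: σ_v at top = γ₁h₁ = 68.04; σ_h top = K_a2×68.04 = 22.59; σ_h base = K_a2×(68.04+18.5×3.9) = 46.54.
P₂ = ½(22.59+46.54)×3.9 = 134.8. Total P_a = 59.34+134.8 = 194.1 kN/m.

194 kN/m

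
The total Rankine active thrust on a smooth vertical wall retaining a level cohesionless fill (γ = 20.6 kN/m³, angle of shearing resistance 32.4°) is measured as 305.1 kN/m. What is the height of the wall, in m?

9.90 m

K_a = 0.3022. P_a = ½ K_a γ H² ⇒ H = √(2P_a/(K_a γ)).
H = √(2×305.1/(0.3022×20.6)) = 9.900 m.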